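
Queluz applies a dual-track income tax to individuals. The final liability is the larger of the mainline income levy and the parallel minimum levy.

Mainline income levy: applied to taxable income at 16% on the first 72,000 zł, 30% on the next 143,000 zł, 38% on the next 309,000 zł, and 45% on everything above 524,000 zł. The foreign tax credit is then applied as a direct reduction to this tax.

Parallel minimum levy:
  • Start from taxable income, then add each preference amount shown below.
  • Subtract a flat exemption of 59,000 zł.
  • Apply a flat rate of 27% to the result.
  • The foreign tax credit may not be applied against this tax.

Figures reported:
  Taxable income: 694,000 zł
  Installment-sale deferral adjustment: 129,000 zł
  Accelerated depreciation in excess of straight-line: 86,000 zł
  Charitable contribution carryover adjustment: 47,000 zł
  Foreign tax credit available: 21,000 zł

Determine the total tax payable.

Mainline income levy:
  72,000 zł × 16% = 11,520 zł
  143,000 zł × 30% = 42,900 zł
  309,000 zł × 38% = 117,420 zł
  170,000 zł × 45% = 76,500 zł
  → 248,340 zł
  Less foreign tax credit 21,000 zł → 227,340 zł

Parallel minimum levy:
  Adjusted income: 694,000 zł + 129,000 zł + 86,000 zł + 47,000 zł = 956,000 zł
  Less exemption 59,000 zł → base 897,000 zł
  897,000 zł × 27% = 242,190 zł

242,190 zł > 227,340 zł, so the parallel minimum levy is the binding amount.

242,190 zł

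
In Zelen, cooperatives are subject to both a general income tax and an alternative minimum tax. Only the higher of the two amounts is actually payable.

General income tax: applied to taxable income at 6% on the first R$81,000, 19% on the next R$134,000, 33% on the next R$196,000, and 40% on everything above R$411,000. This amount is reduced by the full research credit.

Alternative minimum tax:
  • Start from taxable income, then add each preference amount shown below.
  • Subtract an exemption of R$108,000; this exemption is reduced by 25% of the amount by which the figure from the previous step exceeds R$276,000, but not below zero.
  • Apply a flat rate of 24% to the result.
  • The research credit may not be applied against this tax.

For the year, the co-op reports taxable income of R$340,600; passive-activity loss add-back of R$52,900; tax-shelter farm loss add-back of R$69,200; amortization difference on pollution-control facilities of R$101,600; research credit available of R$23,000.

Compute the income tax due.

R$126,810

Alternative minimum tax:
  Adjusted income: R$340,600 + R$52,900 + R$69,200 + R$101,600 = R$564,300
  Exemption: R$108,000 − 25% × (R$564,300 − R$276,000) = R$108,000 − R$72,075 = R$35,925
  Base: R$564,300 − R$35,925 = R$528,375
  R$528,375 × 24% = R$126,810

General income tax:
  R$81,000 × 6% = R$4,860
  R$134,000 × 19% = R$25,460
  R$125,600 × 33% = R$41,448
  → R$71,768
  Less research credit R$23,000 → R$48,768

R$126,810 > R$48,768, so the alternative minimum tax is the binding amount.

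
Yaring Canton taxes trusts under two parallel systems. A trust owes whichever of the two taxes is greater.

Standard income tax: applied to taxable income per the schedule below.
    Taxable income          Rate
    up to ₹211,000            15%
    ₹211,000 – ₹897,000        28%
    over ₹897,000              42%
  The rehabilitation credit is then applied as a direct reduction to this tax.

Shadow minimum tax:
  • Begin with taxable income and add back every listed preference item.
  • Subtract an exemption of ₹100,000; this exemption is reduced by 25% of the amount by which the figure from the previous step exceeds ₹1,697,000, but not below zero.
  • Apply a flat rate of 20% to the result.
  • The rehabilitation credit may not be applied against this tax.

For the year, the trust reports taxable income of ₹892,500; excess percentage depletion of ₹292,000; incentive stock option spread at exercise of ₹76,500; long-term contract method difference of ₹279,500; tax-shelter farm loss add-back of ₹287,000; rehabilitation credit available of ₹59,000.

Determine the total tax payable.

Standard income tax:
  ₹211,000 × 15% = ₹31,650
  ₹681,500 × 28% = ₹190,820
  → ₹222,470
  Less rehabilitation credit ₹59,000 → ₹163,470

Shadow minimum tax:
  Adjusted income: ₹892,500 + ₹292,000 + ₹76,500 + ₹279,500 + ₹287,000 = ₹1,827,500
  Exemption: ₹100,000 − 25% × (₹1,827,500 − ₹1,697,000) = ₹100,000 − ₹32,625 = ₹67,375
  Base: ₹1,827,500 − ₹67,375 = ₹1,760,125
  ₹1,760,125 × 20% = ₹352,025

₹352,025 > ₹163,470, so the shadow minimum tax is the binding amount.

₹352,025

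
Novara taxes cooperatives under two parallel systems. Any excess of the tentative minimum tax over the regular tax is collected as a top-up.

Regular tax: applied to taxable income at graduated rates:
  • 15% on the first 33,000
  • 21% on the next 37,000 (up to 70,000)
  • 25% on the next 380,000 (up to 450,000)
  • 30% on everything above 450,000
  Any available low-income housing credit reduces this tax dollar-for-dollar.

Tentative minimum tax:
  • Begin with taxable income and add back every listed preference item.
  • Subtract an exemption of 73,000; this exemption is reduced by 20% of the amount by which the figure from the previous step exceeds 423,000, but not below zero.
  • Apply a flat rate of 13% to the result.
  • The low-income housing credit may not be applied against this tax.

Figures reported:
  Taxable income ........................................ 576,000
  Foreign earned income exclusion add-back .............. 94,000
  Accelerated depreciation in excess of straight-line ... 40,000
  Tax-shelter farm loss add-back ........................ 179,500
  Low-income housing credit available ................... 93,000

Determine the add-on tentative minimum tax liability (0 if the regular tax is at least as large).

63,115

Tentative minimum tax:
  Adjusted income: 576,000 + 94,000 + 40,000 + 179,500 = 889,500
  Exemption: 20% × (889,500 − 423,000) = 93,300 ≥ 73,000, so the exemption is fully phased out
  Base: 889,500 − 0 = 889,500
  889,500 × 13% = 115,635

Regular tax:
  33,000 × 15% = 4,950
  37,000 × 21% = 7,770
  380,000 × 25% = 95,000
  126,000 × 30% = 37,800
  → 145,520
  Less low-income housing credit 93,000 → 52,520

Excess of tentative minimum tax over regular tax: 115,635 − 52,520 = 63,115.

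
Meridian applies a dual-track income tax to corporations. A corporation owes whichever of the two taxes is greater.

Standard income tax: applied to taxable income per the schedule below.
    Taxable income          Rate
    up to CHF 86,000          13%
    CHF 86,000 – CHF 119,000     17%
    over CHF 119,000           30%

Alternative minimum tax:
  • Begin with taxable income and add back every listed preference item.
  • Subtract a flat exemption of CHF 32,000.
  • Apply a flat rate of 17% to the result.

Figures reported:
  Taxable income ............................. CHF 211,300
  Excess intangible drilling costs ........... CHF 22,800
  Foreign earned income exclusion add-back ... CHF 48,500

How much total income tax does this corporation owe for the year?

Alternative minimum tax:
  Adjusted income: CHF 211,300 + CHF 22,800 + CHF 48,500 = CHF 282,600
  Less exemption CHF 32,000 → base CHF 250,600
  CHF 250,600 × 17% = CHF 42,602

Standard income tax:
  CHF 86,000 × 13% = CHF 11,180
  CHF 33,000 × 17% = CHF 5,610
  CHF 92,300 × 30% = CHF 27,690
  → CHF 44,480

CHF 44,480 > CHF 42,602, so the standard income tax governs.

CHF 44,480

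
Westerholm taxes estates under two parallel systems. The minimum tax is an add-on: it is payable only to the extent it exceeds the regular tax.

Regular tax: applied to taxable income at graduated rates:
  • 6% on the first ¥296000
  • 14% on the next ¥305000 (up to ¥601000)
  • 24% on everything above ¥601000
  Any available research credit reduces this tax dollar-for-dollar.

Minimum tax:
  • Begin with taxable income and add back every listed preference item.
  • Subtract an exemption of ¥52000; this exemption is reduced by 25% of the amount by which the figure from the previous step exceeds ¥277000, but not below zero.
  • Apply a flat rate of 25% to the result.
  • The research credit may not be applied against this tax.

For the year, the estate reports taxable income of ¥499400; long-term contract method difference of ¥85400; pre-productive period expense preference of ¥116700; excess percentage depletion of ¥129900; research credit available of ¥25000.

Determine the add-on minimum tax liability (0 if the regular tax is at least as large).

Regular tax:
  ¥296000 × 6% = ¥17760
  ¥203400 × 14% = ¥28476
  → ¥46236
  Less research credit ¥25000 → ¥21236

Minimum tax:
  Adjusted income: ¥499400 + ¥85400 + ¥116700 + ¥129900 = ¥831400
  Exemption: 25% × (¥831400 − ¥277000) = ¥138600 ≥ ¥52000, so the exemption is fully phased out
  Base: ¥831400 − ¥0 = ¥831400
  ¥831400 × 25% = ¥207850

Excess of minimum tax over regular tax: ¥207850 − ¥21236 = ¥186614.

¥186614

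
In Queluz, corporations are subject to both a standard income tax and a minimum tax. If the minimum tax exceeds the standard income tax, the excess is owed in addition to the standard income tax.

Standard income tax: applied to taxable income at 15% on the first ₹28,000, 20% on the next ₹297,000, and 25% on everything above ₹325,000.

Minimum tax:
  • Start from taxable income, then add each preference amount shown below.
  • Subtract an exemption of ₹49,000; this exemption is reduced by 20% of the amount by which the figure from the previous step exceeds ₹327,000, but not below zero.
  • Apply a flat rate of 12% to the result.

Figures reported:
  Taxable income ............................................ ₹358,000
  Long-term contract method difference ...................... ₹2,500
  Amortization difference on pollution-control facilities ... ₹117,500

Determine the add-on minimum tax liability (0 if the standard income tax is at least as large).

₹0

Minimum tax:
  Adjusted income: ₹358,000 + ₹2,500 + ₹117,500 = ₹478,000
  Exemption: ₹49,000 − 20% × (₹478,000 − ₹327,000) = ₹49,000 − ₹30,200 = ₹18,800
  Base: ₹478,000 − ₹18,800 = ₹459,200
  ₹459,200 × 12% = ₹55,104

Standard income tax:
  ₹28,000 × 15% = ₹4,200
  ₹297,000 × 20% = ₹59,400
  ₹33,000 × 25% = ₹8,250
  → ₹71,850

₹55,104 ≤ ₹71,850, so no add-on is due.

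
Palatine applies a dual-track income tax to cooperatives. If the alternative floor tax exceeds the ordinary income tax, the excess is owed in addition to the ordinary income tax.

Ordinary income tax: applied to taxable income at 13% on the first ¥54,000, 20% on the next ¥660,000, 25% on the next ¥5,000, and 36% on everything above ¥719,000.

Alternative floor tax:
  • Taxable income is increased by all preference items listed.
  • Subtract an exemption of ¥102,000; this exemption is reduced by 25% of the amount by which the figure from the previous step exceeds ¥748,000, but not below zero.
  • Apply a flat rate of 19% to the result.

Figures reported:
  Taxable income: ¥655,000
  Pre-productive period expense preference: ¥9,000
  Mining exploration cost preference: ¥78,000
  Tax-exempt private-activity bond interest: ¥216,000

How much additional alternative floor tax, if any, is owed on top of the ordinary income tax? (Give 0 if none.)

¥45,395

Alternative floor tax:
  Adjusted income: ¥655,000 + ¥9,000 + ¥78,000 + ¥216,000 = ¥958,000
  Exemption: ¥102,000 − 25% × (¥958,000 − ¥748,000) = ¥102,000 − ¥52,500 = ¥49,500
  Base: ¥958,000 − ¥49,500 = ¥908,500
  ¥908,500 × 19% = ¥172,615

Ordinary income tax:
  ¥54,000 × 13% = ¥7,020
  ¥601,000 × 20% = ¥120,200
  → ¥127,220

Excess of alternative floor tax over ordinary income tax: ¥172,615 − ¥127,220 = ¥45,395.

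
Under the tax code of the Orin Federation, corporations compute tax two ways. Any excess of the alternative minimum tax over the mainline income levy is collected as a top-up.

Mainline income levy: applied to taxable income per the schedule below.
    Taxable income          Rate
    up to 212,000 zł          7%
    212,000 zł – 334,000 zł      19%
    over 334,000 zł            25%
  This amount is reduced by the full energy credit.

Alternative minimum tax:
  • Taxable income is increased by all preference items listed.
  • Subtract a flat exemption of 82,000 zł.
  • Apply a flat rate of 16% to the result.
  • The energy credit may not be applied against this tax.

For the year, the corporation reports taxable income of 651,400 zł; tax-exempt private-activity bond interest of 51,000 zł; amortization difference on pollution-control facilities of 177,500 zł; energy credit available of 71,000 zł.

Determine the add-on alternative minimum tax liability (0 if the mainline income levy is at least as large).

Alternative minimum tax:
  Adjusted income: 651,400 zł + 51,000 zł + 177,500 zł = 879,900 zł
  Less exemption 82,000 zł → base 797,900 zł
  797,900 zł × 16% = 127,664 zł

Mainline income levy:
  212,000 zł × 7% = 14,840 zł
  122,000 zł × 19% = 23,180 zł
  317,400 zł × 25% = 79,350 zł
  → 117,370 zł
  Less energy credit 71,000 zł → 46,370 zł

Excess of alternative minimum tax over mainline income levy: 127,664 zł − 46,370 zł = 81,294 zł.

81,294 zł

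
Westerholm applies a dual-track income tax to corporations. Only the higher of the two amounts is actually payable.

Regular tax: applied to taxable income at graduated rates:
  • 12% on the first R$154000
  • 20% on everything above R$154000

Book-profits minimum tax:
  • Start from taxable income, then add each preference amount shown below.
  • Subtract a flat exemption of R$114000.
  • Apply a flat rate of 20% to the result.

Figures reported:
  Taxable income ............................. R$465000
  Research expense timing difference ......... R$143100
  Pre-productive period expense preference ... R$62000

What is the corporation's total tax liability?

R$111220

Regular tax:
  R$154000 × 12% = R$18480
  R$311000 × 20% = R$62200
  → R$80680

Book-profits minimum tax:
  Adjusted income: R$465000 + R$143100 + R$62000 = R$670100
  Less exemption R$114000 → base R$556100
  R$556100 × 20% = R$111220

R$111220 > R$80680, so the book-profits minimum tax is the binding amount.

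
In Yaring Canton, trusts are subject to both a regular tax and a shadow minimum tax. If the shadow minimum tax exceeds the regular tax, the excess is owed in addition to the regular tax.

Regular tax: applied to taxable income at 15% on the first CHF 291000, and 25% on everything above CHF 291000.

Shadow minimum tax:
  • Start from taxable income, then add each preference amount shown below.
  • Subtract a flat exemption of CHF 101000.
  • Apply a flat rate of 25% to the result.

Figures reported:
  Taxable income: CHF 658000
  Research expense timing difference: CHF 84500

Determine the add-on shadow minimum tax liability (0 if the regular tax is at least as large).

Regular tax:
  CHF 291000 × 15% = CHF 43650
  CHF 367000 × 25% = CHF 91750
  → CHF 135400

Shadow minimum tax:
  Adjusted income: CHF 658000 + CHF 84500 = CHF 742500
  Less exemption CHF 101000 → base CHF 641500
  CHF 641500 × 25% = CHF 160375

Excess of shadow minimum tax over regular tax: CHF 160375 − CHF 135400 = CHF 24975.

CHF 24975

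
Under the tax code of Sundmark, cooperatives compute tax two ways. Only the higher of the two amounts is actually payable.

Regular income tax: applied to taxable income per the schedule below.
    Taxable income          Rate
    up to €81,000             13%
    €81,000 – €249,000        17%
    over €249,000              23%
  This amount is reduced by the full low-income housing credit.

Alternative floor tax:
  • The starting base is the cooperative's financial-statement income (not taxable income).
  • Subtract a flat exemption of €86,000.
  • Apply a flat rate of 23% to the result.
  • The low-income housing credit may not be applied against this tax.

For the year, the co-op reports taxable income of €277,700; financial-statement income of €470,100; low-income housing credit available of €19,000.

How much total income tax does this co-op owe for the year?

€88,343

Alternative floor tax:
  Base (financial-statement income): €470,100
  Less exemption €86,000 → base €384,100
  €384,100 × 23% = €88,343

Regular income tax:
  €81,000 × 13% = €10,530
  €168,000 × 17% = €28,560
  €28,700 × 23% = €6,601
  → €45,691
  Less low-income housing credit €19,000 → €26,691

€88,343 > €26,691, so the alternative floor tax is the binding amount.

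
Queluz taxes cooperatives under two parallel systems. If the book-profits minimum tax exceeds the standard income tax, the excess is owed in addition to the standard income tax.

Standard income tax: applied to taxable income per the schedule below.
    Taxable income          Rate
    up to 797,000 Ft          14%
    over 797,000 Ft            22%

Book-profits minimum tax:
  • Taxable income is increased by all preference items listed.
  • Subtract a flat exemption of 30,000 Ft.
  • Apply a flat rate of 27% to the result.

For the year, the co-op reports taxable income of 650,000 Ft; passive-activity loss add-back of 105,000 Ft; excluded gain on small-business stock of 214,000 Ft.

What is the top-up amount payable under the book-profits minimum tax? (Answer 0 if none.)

162,530 Ft

Book-profits minimum tax:
  Adjusted income: 650,000 Ft + 105,000 Ft + 214,000 Ft = 969,000 Ft
  Less exemption 30,000 Ft → base 939,000 Ft
  939,000 Ft × 27% = 253,530 Ft

Standard income tax:
  650,000 Ft × 14% = 91,000 Ft

Excess of book-profits minimum tax over standard income tax: 253,530 Ft − 91,000 Ft = 162,530 Ft.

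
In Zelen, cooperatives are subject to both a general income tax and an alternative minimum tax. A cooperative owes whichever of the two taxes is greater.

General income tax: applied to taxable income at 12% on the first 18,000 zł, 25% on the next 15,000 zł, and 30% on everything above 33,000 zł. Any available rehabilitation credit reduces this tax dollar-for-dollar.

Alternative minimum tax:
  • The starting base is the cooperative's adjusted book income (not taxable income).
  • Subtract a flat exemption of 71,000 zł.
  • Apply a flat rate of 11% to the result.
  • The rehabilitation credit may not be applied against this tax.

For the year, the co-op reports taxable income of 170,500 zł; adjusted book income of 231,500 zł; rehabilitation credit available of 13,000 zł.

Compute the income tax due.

34,160 zł

General income tax:
  18,000 zł × 12% = 2,160 zł
  15,000 zł × 25% = 3,750 zł
  137,500 zł × 30% = 41,250 zł
  → 47,160 zł
  Less rehabilitation credit 13,000 zł → 34,160 zł

Alternative minimum tax:
  Base (adjusted book income): 231,500 zł
  Less exemption 71,000 zł → base 160,500 zł
  160,500 zł × 11% = 17,655 zł

34,160 zł > 17,655 zł, so the general income tax governs.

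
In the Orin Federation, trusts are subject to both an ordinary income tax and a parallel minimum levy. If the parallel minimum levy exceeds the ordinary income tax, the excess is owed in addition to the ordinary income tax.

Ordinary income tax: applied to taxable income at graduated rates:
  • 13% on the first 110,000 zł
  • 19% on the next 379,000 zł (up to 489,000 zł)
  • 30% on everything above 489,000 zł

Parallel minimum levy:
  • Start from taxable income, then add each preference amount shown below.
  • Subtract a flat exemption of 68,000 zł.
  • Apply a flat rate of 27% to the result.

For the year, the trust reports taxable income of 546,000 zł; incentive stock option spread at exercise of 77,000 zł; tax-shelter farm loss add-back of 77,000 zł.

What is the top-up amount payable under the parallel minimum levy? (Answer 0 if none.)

Ordinary income tax:
  110,000 zł × 13% = 14,300 zł
  379,000 zł × 19% = 72,010 zł
  57,000 zł × 30% = 17,100 zł
  → 103,410 zł

Parallel minimum levy:
  Adjusted income: 546,000 zł + 77,000 zł + 77,000 zł = 700,000 zł
  Less exemption 68,000 zł → base 632,000 zł
  632,000 zł × 27% = 170,640 zł

Excess of parallel minimum levy over ordinary income tax: 170,640 zł − 103,410 zł = 67,230 zł.

67,230 zł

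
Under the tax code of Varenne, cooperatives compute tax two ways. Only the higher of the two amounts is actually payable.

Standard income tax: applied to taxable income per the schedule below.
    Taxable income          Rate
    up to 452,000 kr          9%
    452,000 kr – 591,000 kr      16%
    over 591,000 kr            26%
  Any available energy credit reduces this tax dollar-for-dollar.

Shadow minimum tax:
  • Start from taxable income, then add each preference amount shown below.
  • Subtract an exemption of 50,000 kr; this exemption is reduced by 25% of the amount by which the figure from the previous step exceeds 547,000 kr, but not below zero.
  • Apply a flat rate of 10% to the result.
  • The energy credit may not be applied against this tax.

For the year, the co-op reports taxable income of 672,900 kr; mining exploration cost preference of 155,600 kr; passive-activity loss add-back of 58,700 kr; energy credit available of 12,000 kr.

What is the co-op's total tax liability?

88,720 kr

Shadow minimum tax:
  Adjusted income: 672,900 kr + 155,600 kr + 58,700 kr = 887,200 kr
  Exemption: 25% × (887,200 kr − 547,000 kr) = 85,050 kr ≥ 50,000 kr, so the exemption is fully phased out
  Base: 887,200 kr − 0 kr = 887,200 kr
  887,200 kr × 10% = 88,720 kr

Standard income tax:
  452,000 kr × 9% = 40,680 kr
  139,000 kr × 16% = 22,240 kr
  81,900 kr × 26% = 21,294 kr
  → 84,214 kr
  Less energy credit 12,000 kr → 72,214 kr

88,720 kr > 72,214 kr, so the shadow minimum tax is the binding amount.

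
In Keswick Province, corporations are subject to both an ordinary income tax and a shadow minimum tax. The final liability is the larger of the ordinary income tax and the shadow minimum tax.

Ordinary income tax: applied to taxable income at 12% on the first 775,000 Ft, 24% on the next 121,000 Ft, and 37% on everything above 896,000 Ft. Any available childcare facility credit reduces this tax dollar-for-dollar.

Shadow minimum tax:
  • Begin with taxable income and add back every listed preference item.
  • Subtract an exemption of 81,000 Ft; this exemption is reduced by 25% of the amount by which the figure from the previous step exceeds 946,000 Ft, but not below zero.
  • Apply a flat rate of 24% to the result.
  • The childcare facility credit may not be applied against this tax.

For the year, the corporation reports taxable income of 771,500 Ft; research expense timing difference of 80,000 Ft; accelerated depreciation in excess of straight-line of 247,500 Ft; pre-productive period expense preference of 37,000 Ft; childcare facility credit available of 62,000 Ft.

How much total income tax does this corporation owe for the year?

Shadow minimum tax:
  Adjusted income: 771,500 Ft + 80,000 Ft + 247,500 Ft + 37,000 Ft = 1,136,000 Ft
  Exemption: 81,000 Ft − 25% × (1,136,000 Ft − 946,000 Ft) = 81,000 Ft − 47,500 Ft = 33,500 Ft
  Base: 1,136,000 Ft − 33,500 Ft = 1,102,500 Ft
  1,102,500 Ft × 24% = 264,600 Ft

Ordinary income tax:
  771,500 Ft × 12% = 92,580 Ft
  Less childcare facility credit 62,000 Ft → 30,580 Ft

264,600 Ft > 30,580 Ft, so the shadow minimum tax is the binding amount.

264,600 Ft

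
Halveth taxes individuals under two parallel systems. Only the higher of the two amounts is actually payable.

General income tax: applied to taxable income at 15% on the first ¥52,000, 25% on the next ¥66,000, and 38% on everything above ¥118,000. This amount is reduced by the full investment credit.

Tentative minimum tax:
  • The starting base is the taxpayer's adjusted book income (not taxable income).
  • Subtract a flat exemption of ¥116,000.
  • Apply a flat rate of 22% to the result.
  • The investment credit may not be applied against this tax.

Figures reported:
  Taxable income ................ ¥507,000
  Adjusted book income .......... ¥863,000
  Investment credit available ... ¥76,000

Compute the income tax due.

¥164,340

General income tax:
  ¥52,000 × 15% = ¥7,800
  ¥66,000 × 25% = ¥16,500
  ¥389,000 × 38% = ¥147,820
  → ¥172,120
  Less investment credit ¥76,000 → ¥96,120

Tentative minimum tax:
  Base (adjusted book income): ¥863,000
  Less exemption ¥116,000 → base ¥747,000
  ¥747,000 × 22% = ¥164,340

¥164,340 > ¥96,120, so the tentative minimum tax is the binding amount.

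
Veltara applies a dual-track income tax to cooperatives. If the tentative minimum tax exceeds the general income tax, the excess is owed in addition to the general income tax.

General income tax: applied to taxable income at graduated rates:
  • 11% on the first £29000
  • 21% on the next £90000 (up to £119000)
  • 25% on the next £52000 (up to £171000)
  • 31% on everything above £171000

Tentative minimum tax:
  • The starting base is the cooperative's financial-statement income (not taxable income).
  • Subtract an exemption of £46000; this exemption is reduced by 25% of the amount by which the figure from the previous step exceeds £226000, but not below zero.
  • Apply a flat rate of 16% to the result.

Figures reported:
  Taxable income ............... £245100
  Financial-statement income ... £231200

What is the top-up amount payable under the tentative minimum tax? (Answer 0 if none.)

General income tax:
  £29000 × 11% = £3190
  £90000 × 21% = £18900
  £52000 × 25% = £13000
  £74100 × 31% = £22971
  → £58061

Tentative minimum tax:
  Base (financial-statement income): £231200
  Exemption: £46000 − 25% × (£231200 − £226000) = £46000 − £1300 = £44700
  Base: £231200 − £44700 = £186500
  £186500 × 16% = £29840

£29840 ≤ £58061, so no add-on is due.

£0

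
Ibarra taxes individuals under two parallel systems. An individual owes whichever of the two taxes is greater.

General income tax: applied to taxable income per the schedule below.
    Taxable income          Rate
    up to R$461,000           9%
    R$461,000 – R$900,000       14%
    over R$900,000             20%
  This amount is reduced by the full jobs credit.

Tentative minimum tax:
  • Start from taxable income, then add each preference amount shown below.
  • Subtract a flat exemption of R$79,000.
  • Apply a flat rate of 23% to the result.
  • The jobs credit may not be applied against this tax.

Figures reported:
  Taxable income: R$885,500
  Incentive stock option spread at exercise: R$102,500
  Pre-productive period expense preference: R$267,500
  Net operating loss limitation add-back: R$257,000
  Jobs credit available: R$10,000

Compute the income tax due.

R$329,705

Tentative minimum tax:
  Adjusted income: R$885,500 + R$102,500 + R$267,500 + R$257,000 = R$1,512,500
  Less exemption R$79,000 → base R$1,433,500
  R$1,433,500 × 23% = R$329,705

General income tax:
  R$461,000 × 9% = R$41,490
  R$424,500 × 14% = R$59,430
  → R$100,920
  Less jobs credit R$10,000 → R$90,920

R$329,705 > R$90,920, so the tentative minimum tax is the binding amount.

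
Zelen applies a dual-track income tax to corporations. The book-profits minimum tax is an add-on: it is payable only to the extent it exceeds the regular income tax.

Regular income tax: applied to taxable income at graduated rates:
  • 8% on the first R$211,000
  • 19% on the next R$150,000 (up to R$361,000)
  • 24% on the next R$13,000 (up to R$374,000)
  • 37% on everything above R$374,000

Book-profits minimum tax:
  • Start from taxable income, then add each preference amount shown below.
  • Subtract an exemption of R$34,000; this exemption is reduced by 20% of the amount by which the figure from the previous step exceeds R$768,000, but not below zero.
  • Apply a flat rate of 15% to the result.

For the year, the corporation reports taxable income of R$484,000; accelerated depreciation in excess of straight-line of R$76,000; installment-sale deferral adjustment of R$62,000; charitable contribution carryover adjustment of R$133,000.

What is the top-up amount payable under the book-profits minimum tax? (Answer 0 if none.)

R$18,950

Book-profits minimum tax:
  Adjusted income: R$484,000 + R$76,000 + R$62,000 + R$133,000 = R$755,000
  Exemption: R$755,000 ≤ R$768,000, so full R$34,000 applies
  Base: R$755,000 − R$34,000 = R$721,000
  R$721,000 × 15% = R$108,150

Regular income tax:
  R$211,000 × 8% = R$16,880
  R$150,000 × 19% = R$28,500
  R$13,000 × 24% = R$3,120
  R$110,000 × 37% = R$40,700
  → R$89,200

Excess of book-profits minimum tax over regular income tax: R$108,150 − R$89,200 = R$18,950.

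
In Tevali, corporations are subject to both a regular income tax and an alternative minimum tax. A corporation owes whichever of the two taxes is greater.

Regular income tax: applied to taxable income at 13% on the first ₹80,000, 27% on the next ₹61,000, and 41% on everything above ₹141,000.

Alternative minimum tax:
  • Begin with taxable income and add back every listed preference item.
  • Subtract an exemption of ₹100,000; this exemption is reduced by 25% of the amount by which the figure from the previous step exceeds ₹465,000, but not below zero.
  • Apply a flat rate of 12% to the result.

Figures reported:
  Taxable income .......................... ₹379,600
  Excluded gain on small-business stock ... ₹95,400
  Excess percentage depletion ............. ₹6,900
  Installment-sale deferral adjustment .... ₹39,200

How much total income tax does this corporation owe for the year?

Alternative minimum tax:
  Adjusted income: ₹379,600 + ₹95,400 + ₹6,900 + ₹39,200 = ₹521,100
  Exemption: ₹100,000 − 25% × (₹521,100 − ₹465,000) = ₹100,000 − ₹14,025 = ₹85,975
  Base: ₹521,100 − ₹85,975 = ₹435,125
  ₹435,125 × 12% = ₹52,215

Regular income tax:
  ₹80,000 × 13% = ₹10,400
  ₹61,000 × 27% = ₹16,470
  ₹238,600 × 41% = ₹97,826
  → ₹124,696

₹124,696 > ₹52,215, so the regular income tax governs.

₹124,696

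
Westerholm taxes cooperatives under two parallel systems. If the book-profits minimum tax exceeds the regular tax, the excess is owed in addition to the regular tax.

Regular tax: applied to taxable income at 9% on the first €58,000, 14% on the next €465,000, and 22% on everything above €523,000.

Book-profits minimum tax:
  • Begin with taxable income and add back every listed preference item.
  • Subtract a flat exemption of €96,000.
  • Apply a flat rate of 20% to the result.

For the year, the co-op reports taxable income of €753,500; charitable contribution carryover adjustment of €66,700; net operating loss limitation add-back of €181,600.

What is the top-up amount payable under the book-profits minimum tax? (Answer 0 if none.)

€60,130

Book-profits minimum tax:
  Adjusted income: €753,500 + €66,700 + €181,600 = €1,001,800
  Less exemption €96,000 → base €905,800
  €905,800 × 20% = €181,160

Regular tax:
  €58,000 × 9% = €5,220
  €465,000 × 14% = €65,100
  €230,500 × 22% = €50,710
  → €121,030

Excess of book-profits minimum tax over regular tax: €181,160 − €121,030 = €60,130.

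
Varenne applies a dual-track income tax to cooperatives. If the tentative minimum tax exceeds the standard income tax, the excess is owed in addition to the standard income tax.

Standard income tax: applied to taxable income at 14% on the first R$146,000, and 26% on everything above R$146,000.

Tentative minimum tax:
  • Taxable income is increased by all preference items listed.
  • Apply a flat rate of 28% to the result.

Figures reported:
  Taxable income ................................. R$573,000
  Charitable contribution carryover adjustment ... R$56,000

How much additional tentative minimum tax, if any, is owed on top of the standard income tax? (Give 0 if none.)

R$44,660

Standard income tax:
  R$146,000 × 14% = R$20,440
  R$427,000 × 26% = R$111,020
  → R$131,460

Tentative minimum tax:
  Adjusted income: R$573,000 + R$56,000 = R$629,000
  R$629,000 × 28% = R$176,120

Excess of tentative minimum tax over standard income tax: R$176,120 − R$131,460 = R$44,660.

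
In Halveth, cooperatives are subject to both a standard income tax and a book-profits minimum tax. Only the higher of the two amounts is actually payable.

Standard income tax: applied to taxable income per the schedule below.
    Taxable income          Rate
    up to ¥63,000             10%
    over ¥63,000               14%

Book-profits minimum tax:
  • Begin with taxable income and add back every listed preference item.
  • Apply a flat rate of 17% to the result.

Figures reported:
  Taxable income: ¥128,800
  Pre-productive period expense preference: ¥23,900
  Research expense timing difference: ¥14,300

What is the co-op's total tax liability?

¥28,390

Book-profits minimum tax:
  Adjusted income: ¥128,800 + ¥23,900 + ¥14,300 = ¥167,000
  ¥167,000 × 17% = ¥28,390

Standard income tax:
  ¥63,000 × 10% = ¥6,300
  ¥65,800 × 14% = ¥9,212
  → ¥15,512

¥28,390 > ¥15,512, so the book-profits minimum tax is the binding amount.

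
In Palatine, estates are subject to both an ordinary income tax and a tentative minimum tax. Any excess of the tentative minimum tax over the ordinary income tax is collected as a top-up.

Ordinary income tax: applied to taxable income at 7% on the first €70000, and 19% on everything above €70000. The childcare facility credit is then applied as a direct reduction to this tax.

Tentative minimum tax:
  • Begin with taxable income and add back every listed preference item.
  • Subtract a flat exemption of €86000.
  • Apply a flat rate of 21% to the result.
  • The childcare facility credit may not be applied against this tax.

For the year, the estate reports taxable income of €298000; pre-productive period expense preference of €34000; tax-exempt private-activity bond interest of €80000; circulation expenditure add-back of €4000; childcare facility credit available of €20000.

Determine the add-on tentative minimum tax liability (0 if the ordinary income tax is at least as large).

€41080

Ordinary income tax:
  €70000 × 7% = €4900
  €228000 × 19% = €43320
  → €48220
  Less childcare facility credit €20000 → €28220

Tentative minimum tax:
  Adjusted income: €298000 + €34000 + €80000 + €4000 = €416000
  Less exemption €86000 → base €330000
  €330000 × 21% = €69300

Excess of tentative minimum tax over ordinary income tax: €69300 − €28220 = €41080.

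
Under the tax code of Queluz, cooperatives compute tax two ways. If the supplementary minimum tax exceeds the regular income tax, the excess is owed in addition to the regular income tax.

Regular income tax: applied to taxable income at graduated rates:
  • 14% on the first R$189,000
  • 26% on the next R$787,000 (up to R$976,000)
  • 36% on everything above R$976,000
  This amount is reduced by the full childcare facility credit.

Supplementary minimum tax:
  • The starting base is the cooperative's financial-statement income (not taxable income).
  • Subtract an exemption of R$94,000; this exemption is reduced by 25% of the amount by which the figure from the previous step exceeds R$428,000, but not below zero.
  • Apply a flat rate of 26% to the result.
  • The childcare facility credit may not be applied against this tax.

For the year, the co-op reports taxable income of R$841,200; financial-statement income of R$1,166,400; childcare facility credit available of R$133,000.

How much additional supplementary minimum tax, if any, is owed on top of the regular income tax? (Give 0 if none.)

R$240,232

Regular income tax:
  R$189,000 × 14% = R$26,460
  R$652,200 × 26% = R$169,572
  → R$196,032
  Less childcare facility credit R$133,000 → R$63,032

Supplementary minimum tax:
  Base (financial-statement income): R$1,166,400
  Exemption: 25% × (R$1,166,400 − R$428,000) = R$184,600 ≥ R$94,000, so the exemption is fully phased out
  Base: R$1,166,400 − R$0 = R$1,166,400
  R$1,166,400 × 26% = R$303,264

Excess of supplementary minimum tax over regular income tax: R$303,264 − R$63,032 = R$240,232.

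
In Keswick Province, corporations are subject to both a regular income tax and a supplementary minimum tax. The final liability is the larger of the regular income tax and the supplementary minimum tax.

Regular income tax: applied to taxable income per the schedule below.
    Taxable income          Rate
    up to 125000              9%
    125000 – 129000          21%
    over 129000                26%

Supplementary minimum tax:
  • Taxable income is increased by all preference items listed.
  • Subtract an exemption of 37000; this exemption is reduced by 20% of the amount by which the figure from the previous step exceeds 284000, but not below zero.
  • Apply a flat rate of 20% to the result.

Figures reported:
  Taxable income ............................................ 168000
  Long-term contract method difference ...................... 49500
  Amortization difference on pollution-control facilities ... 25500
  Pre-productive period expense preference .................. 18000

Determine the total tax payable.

44800

Regular income tax:
  125000 × 9% = 11250
  4000 × 21% = 840
  39000 × 26% = 10140
  → 22230

Supplementary minimum tax:
  Adjusted income: 168000 + 49500 + 25500 + 18000 = 261000
  Exemption: 261000 ≤ 284000, so full 37000 applies
  Base: 261000 − 37000 = 224000
  224000 × 20% = 44800

44800 > 22230, so the supplementary minimum tax is the binding amount.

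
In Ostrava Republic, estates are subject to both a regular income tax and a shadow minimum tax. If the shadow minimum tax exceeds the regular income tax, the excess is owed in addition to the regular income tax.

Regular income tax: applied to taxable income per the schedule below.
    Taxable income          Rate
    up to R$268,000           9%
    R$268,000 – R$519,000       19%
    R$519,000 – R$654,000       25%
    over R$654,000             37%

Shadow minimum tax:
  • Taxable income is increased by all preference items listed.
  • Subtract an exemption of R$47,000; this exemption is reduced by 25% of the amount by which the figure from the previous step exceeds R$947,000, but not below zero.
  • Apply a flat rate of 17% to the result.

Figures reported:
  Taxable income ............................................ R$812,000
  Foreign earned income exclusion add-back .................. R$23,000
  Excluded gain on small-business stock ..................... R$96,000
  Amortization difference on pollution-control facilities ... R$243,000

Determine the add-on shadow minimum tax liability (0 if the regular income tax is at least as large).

R$35,560

Shadow minimum tax:
  Adjusted income: R$812,000 + R$23,000 + R$96,000 + R$243,000 = R$1,174,000
  Exemption: 25% × (R$1,174,000 − R$947,000) = R$56,750 ≥ R$47,000, so the exemption is fully phased out
  Base: R$1,174,000 − R$0 = R$1,174,000
  R$1,174,000 × 17% = R$199,580

Regular income tax:
  R$268,000 × 9% = R$24,120
  R$251,000 × 19% = R$47,690
  R$135,000 × 25% = R$33,750
  R$158,000 × 37% = R$58,460
  → R$164,020

Excess of shadow minimum tax over regular income tax: R$199,580 − R$164,020 = R$35,560.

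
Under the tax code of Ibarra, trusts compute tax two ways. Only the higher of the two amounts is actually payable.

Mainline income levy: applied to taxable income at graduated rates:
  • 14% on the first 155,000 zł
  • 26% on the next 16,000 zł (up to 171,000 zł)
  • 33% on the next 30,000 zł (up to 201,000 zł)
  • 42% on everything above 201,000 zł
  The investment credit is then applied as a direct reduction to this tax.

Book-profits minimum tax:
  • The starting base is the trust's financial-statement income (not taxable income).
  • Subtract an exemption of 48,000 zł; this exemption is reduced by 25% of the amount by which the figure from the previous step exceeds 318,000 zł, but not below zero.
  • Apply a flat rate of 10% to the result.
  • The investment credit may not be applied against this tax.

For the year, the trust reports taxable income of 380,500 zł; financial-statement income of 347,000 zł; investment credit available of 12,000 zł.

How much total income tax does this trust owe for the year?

Mainline income levy:
  155,000 zł × 14% = 21,700 zł
  16,000 zł × 26% = 4,160 zł
  30,000 zł × 33% = 9,900 zł
  179,500 zł × 42% = 75,390 zł
  → 111,150 zł
  Less investment credit 12,000 zł → 99,150 zł

Book-profits minimum tax:
  Base (financial-statement income): 347,000 zł
  Exemption: 48,000 zł − 25% × (347,000 zł − 318,000 zł) = 48,000 zł − 7,250 zł = 40,750 zł
  Base: 347,000 zł − 40,750 zł = 306,250 zł
  306,250 zł × 10% = 30,625 zł

99,150 zł > 30,625 zł, so the mainline income levy governs.

99,150 zł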